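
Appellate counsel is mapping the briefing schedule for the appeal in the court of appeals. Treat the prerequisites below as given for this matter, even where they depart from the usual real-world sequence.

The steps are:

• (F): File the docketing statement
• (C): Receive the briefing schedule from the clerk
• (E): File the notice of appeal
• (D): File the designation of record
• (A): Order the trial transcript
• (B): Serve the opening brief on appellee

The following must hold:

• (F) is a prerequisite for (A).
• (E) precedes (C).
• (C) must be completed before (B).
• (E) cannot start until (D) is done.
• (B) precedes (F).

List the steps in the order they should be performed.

(D) is the only step with nothing outstanding, so it goes first.
Next only (E) has its prerequisites met → (E).
That leaves (C) as the only ready step → (C).
(B) needed (C), now all done → (B).
(F) is the only step now ready → (F).
That leaves (A) as the only ready step → (A).

(D), (E), (C), (B), (F), (A)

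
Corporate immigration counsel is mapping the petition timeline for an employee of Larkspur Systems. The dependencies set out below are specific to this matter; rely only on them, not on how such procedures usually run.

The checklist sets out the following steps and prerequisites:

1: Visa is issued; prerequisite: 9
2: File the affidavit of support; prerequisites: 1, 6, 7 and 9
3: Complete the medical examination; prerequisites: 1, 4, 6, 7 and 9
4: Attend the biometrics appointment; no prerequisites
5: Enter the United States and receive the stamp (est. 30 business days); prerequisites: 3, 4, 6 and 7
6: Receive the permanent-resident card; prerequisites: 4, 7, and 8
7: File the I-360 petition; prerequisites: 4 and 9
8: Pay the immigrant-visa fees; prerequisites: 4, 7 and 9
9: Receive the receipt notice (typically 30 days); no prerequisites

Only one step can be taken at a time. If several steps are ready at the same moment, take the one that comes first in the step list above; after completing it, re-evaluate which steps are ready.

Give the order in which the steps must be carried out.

4 → 9 → 1 → 7 → 8 → 6 → 2 → 3 → 5

4 and 9 have no prerequisites; 4 is listed earlier, so 4 is first.
That leaves 9 as the only ready step → 9.
Now 1 and 7 have their prerequisites met. 1 is listed earlier, so 1 next.
7 needed 4 and 9, now all done → 7.
8 is the only step now ready → 8.
6 is the only step now ready → 6.
Ready: 2 and 3. 2 is listed earlier → 2.
3 needed 1, 4, 6, 7 and 9, now all done → 3.
5 is the only step now ready → 5.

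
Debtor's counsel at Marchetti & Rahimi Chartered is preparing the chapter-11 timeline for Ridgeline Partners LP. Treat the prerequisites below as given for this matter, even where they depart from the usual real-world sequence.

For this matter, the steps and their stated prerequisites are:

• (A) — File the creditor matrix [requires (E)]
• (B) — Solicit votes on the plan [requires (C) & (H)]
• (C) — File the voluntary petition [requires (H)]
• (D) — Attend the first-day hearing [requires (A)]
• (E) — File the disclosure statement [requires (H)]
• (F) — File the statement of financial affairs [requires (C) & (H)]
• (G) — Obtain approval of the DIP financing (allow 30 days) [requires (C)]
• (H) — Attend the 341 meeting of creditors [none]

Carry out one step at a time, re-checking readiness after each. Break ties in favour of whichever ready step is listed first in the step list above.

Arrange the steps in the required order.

(H) → (C) → (B) → (E) → (A) → (D) → (F) → (G)

(H) is the only step with nothing outstanding, so it goes first.
Now (C) and (E) have their prerequisites met. (C) is listed earlier, so (C) next.
Ready: (B), (E), (F) and (G). (B) is listed earlier → (B).
(E), (F) and (G) are all available; (E) is listed earlier → (E).
(A) now also ready, so the ready set is {(A), (F), (G)}; (A) is listed earlier → (A).
Now (D), (F) and (G) have their prerequisites met. (D) is listed earlier, so (D) next.
(F) and (G) are both available; (F) is listed earlier → (F).
(G) is the only step now ready → (G).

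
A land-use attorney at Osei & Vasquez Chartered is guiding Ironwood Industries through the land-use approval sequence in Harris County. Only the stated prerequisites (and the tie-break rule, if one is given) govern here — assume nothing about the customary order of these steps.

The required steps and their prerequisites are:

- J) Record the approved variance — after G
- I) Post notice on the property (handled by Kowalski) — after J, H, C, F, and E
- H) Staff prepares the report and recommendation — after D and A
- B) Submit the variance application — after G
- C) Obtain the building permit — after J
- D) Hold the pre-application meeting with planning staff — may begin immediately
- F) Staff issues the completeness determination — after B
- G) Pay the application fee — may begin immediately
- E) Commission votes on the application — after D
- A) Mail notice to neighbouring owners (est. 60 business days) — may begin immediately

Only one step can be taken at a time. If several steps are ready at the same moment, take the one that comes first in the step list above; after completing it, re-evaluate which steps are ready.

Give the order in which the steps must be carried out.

D, G, J, B, C, F, E, A, H, I

Nothing is required for D, G and A. D is listed earlier → D first.
Now G, E and A have their prerequisites met. G is listed earlier, so G next.
J, B, E and A are all available; J is listed earlier → J.
C now also ready, so the ready set is {B, C, E, A}; B is listed earlier → B.
F now also ready, so the ready set is {C, F, E, A}; C is listed earlier → C.
Now F, E and A have their prerequisites met. F is listed earlier, so F next.
Ready: E and A. E is listed earlier → E.
A is the only step now ready → A.
Next only H has its prerequisites met → H.
I needed J, H, C, F and E, now all done → I.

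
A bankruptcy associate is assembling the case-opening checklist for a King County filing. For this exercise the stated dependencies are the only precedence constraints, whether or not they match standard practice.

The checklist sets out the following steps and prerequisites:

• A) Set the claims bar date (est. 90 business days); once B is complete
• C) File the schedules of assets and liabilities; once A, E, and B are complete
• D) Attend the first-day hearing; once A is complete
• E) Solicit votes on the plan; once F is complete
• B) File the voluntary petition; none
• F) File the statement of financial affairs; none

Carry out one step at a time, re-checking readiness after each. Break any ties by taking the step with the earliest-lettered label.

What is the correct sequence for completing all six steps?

B and F have no prerequisites; B has the earlier label, so B is first.
Now A and F have their prerequisites met. A has the earlier label, so A next.
D now also ready, so the ready set is {D, F}; D has the earlier label → D.
F is the only step now ready → F.
That leaves E as the only ready step → E.
C needed A, B and E, now all done → C.

B, A, D, F, E, C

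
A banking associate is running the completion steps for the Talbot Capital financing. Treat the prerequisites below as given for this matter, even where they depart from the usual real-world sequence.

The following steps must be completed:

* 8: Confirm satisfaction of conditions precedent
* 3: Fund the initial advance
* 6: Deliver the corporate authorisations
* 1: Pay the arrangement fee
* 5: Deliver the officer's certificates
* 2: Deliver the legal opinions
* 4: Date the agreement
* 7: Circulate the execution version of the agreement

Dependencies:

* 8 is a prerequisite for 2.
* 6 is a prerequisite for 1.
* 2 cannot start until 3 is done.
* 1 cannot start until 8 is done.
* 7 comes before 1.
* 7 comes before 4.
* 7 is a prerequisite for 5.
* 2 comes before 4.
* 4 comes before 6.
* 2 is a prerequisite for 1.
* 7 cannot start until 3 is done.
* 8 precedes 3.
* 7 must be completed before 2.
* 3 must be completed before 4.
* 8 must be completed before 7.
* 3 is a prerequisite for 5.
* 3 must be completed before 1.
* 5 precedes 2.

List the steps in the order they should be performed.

8 is the only step with nothing outstanding, so it goes first.
3 is the only step now ready → 3.
Next only 7 has its prerequisites met → 7.
5 needed 3 and 7, now all done → 5.
2 is the only step now ready → 2.
4 needed 3, 2 and 7, now all done → 4.
That leaves 6 as the only ready step → 6.
1 is the only step now ready → 1.

8, 3, 7, 5, 2, 4, 6, 1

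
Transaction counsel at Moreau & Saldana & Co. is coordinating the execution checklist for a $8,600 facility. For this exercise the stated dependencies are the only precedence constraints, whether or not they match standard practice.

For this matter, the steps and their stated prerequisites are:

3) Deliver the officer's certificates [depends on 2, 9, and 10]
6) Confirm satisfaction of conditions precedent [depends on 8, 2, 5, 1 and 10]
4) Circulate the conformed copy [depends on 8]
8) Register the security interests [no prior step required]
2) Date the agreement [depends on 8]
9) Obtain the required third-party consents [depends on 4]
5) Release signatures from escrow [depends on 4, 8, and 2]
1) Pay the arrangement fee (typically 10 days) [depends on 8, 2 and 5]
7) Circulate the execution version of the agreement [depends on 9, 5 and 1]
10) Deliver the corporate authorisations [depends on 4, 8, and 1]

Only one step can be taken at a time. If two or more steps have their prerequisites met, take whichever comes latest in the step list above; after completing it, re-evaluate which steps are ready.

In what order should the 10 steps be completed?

8, 2, 4, 5, 1, 10, 9, 7, 6, 3

Only 8 has no prerequisites, so it is first.
Now 2 and 4 have their prerequisites met. 2 is listed later, so 2 next.
4 needed 8, now all done → 4.
Now 5 and 9 have their prerequisites met. 5 is listed later, so 5 next.
Now 1 and 9 have their prerequisites met. 1 is listed later, so 1 next.
10 now also ready, so the ready set is {10, 9}; 10 is listed later → 10.
Now 9 and 6 have their prerequisites met. 9 is listed later, so 9 next.
Now 7, 6 and 3 have their prerequisites met. 7 is listed later, so 7 next.
Now 6 and 3 have their prerequisites met. 6 is listed later, so 6 next.
3 needed 10, 9 and 2, now all done → 3.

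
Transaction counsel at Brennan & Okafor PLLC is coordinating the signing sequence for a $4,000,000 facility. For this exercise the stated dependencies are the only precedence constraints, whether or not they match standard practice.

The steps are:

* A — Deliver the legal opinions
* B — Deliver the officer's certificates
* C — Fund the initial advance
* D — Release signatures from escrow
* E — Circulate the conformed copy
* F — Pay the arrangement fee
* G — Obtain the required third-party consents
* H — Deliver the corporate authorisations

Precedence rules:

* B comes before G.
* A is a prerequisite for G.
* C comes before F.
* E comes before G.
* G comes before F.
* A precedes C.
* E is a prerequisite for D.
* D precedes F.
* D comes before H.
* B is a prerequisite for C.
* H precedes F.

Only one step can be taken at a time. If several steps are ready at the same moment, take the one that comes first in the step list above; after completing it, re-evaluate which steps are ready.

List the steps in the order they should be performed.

A → B → C → E → D → G → H → F

A, B and E have no prerequisites; A is listed earlier, so A is first.
B and E are both available; B is listed earlier → B.
C now also ready, so the ready set is {C, E}; C is listed earlier → C.
That leaves E as the only ready step → E.
D and G are both available; D is listed earlier → D.
Now G and H have their prerequisites met. G is listed earlier, so G next.
Next only H has its prerequisites met → H.
Next only F has its prerequisites met → F.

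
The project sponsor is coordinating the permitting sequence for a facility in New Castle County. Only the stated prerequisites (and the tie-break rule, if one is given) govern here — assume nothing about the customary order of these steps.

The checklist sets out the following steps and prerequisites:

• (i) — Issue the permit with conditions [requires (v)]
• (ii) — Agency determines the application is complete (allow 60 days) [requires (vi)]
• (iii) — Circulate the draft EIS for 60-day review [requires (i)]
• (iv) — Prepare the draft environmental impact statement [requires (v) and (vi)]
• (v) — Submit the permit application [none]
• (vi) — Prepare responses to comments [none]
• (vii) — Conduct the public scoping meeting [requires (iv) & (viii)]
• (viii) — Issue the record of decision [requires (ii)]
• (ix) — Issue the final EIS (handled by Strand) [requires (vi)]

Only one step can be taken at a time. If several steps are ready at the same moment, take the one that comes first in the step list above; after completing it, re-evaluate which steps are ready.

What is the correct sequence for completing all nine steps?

(v) → (i) → (iii) → (vi) → (ii) → (iv) → (viii) → (vii) → (ix)

Nothing is required for (v) and (vi). (v) is listed earlier → (v) first.
(i) now also ready, so the ready set is {(i), (vi)}; (i) is listed earlier → (i).
Now (iii) and (vi) have their prerequisites met. (iii) is listed earlier, so (iii) next.
That leaves (vi) as the only ready step → (vi).
Ready: (ii), (iv) and (ix). (ii) is listed earlier → (ii).
(iv), (viii) and (ix) are all available; (iv) is listed earlier → (iv).
Now (viii) and (ix) have their prerequisites met. (viii) is listed earlier, so (viii) next.
Now (vii) and (ix) have their prerequisites met. (vii) is listed earlier, so (vii) next.
Next only (ix) has its prerequisites met → (ix).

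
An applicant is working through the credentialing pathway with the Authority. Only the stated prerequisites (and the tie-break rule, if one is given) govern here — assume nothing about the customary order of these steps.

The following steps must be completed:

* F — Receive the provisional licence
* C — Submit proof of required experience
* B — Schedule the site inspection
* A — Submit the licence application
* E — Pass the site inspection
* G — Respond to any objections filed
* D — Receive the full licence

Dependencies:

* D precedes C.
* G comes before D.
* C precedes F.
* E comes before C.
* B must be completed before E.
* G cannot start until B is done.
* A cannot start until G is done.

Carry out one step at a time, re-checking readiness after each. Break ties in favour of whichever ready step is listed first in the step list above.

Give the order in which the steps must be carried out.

B E G A D C F

B has no prerequisites → B first.
E and G are both available; E is listed earlier → E.
G is the only step now ready → G.
Now A and D have their prerequisites met. A is listed earlier, so A next.
D needed G, now all done → D.
C is the only step now ready → C.
F is the only step now ready → F.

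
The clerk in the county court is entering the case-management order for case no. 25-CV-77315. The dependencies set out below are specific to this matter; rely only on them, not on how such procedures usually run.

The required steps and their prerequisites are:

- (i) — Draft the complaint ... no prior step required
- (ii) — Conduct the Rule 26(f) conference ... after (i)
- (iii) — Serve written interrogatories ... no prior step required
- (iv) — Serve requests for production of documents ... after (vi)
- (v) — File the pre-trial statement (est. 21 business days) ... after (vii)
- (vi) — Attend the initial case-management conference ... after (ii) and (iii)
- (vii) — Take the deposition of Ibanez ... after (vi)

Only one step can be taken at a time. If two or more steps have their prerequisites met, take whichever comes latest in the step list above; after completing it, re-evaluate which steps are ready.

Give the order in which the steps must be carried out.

(iii) and (i) have no prerequisites; (iii) is listed later, so (iii) is first.
(i) is the only step now ready → (i).
That leaves (ii) as the only ready step → (ii).
That leaves (vi) as the only ready step → (vi).
Now (vii) and (iv) have their prerequisites met. (vii) is listed later, so (vii) next.
(v) now also ready, so the ready set is {(v), (iv)}; (v) is listed later → (v).
That leaves (iv) as the only ready step → (iv).

(iii), (i), (ii), (vi), (vii), (v), (iv)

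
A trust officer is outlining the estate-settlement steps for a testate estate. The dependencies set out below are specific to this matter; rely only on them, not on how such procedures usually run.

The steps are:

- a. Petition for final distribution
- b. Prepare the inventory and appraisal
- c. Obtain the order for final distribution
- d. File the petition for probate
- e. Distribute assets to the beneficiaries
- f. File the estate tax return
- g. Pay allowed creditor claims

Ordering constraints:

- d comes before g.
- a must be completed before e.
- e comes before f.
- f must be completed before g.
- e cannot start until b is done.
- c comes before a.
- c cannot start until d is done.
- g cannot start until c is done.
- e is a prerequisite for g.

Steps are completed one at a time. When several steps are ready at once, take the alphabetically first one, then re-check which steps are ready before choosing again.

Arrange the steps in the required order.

Nothing is required for b and d. b has the earlier label → b first.
That leaves d as the only ready step → d.
Next only c has its prerequisites met → c.
a needed c, now all done → a.
e needed a and b, now all done → e.
f needed e, now all done → f.
g needed c, d, e and f, now all done → g.

b, d, c, a, e, f, g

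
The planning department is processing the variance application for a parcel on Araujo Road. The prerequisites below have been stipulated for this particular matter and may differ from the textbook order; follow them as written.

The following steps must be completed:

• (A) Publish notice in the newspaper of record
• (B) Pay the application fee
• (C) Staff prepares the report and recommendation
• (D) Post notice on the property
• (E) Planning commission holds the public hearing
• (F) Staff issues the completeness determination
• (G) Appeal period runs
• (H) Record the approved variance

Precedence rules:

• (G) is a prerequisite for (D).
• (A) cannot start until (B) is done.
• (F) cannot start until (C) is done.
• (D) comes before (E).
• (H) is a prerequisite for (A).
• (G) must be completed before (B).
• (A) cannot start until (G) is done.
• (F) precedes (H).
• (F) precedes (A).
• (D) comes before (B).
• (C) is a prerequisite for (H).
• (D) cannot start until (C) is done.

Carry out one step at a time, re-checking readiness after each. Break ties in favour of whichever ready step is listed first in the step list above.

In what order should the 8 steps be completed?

(C) (F) (G) (D) (B) (E) (H) (A)

Nothing is required for (C) and (G). (C) is listed earlier → (C) first.
Now (F) and (G) have their prerequisites met. (F) is listed earlier, so (F) next.
(H) now also ready, so the ready set is {(G), (H)}; (G) is listed earlier → (G).
Now (D) and (H) have their prerequisites met. (D) is listed earlier, so (D) next.
(B) and (E) now also ready, so the ready set is {(B), (E), (H)}; (B) is listed earlier → (B).
(E) and (H) are both available; (E) is listed earlier → (E).
(H) needed (C) and (F), now all done → (H).
(A) needed (B), (F), (G) and (H), now all done → (A).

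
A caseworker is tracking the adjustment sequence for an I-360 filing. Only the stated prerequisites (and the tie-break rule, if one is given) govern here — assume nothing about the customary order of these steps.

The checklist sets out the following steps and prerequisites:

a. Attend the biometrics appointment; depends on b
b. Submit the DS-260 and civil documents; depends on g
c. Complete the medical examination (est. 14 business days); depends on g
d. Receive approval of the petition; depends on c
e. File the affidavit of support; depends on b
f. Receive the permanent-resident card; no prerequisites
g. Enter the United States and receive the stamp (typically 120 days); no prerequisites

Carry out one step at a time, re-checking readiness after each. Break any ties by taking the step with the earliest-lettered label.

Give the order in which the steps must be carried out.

f, g, b, a, c, d, e

Nothing is required for f and g. f has the earlier label → f first.
g is the only step now ready → g.
Now b and c have their prerequisites met. b has the earlier label, so b next.
Ready: a, c and e. a has the earlier label → a.
Ready: c and e. c has the earlier label → c.
Now d and e have their prerequisites met. d has the earlier label, so d next.
e needed b, now all done → e.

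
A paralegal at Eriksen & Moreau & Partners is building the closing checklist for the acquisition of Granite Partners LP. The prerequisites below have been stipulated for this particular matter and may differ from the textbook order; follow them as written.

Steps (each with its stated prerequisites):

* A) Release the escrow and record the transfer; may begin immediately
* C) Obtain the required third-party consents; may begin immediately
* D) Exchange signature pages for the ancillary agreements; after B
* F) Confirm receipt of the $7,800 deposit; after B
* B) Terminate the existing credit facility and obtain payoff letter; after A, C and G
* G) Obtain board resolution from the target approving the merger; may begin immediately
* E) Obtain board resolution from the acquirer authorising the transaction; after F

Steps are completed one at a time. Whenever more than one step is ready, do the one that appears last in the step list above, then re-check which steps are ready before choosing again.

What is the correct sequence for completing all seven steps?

G, C and A have no prerequisites; G is listed later, so G is first.
Now C and A have their prerequisites met. C is listed later, so C next.
That leaves A as the only ready step → A.
B needed G, C and A, now all done → B.
Ready: F and D. F is listed later → F.
E now also ready, so the ready set is {E, D}; E is listed later → E.
That leaves D as the only ready step → D.

G, C, A, B, F, E, D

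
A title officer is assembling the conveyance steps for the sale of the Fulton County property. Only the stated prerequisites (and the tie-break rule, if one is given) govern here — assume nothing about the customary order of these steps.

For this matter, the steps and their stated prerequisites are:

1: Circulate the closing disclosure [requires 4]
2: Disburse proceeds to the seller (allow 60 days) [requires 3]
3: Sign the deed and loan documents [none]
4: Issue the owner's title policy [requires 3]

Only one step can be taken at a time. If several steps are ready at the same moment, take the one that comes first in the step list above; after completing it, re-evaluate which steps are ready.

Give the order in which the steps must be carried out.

3, 2, 4, 1

Only 3 has no prerequisites, so it is first.
Now 2 and 4 have their prerequisites met. 2 is listed earlier, so 2 next.
Next only 4 has its prerequisites met → 4.
1 is the only step now ready → 1.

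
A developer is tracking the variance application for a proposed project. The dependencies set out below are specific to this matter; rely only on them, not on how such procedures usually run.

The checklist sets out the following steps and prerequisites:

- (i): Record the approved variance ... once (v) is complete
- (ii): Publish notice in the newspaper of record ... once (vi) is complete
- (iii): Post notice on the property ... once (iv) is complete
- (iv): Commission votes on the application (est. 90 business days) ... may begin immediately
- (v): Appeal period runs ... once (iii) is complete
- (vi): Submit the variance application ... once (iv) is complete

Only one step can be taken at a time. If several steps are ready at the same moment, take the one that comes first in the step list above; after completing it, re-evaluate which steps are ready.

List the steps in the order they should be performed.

(iv), (iii), (v), (i), (vi), (ii)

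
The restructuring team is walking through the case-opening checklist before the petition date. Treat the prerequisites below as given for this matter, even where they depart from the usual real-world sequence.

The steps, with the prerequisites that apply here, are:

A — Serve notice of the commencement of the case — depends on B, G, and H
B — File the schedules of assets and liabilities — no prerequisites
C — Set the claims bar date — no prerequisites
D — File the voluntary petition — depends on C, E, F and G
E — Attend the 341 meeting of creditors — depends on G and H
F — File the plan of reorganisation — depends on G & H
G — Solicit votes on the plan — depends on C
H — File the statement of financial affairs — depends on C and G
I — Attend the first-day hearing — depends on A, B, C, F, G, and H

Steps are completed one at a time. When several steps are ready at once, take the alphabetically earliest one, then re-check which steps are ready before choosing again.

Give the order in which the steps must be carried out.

B and C have no prerequisites; B has the earlier label, so B is first.
That leaves C as the only ready step → C.
That leaves G as the only ready step → G.
H is the only step now ready → H.
Now A, E and F have their prerequisites met. A has the earlier label, so A next.
Now E and F have their prerequisites met. E has the earlier label, so E next.
F needed G and H, now all done → F.
Now D and I have their prerequisites met. D has the earlier label, so D next.
I needed A, B, C, F, G and H, now all done → I.

B, C, G, H, A, E, F, D, I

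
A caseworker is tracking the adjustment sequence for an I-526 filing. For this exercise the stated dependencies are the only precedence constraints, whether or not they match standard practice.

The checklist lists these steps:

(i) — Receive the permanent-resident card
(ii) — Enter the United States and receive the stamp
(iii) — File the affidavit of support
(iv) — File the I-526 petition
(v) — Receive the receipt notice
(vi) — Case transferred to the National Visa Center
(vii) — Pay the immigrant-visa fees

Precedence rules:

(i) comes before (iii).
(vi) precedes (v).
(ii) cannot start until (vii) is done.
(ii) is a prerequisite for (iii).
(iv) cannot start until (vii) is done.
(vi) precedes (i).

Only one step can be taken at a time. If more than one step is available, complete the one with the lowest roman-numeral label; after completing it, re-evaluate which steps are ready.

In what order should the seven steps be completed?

(vi), (i), (v), (vii), (ii), (iii), (iv)

Nothing is required for (vi) and (vii). (vi) has the earlier label → (vi) first.
Now (i), (v) and (vii) have their prerequisites met. (i) has the earlier label, so (i) next.
Now (v) and (vii) have their prerequisites met. (v) has the earlier label, so (v) next.
(vii) is the only step now ready → (vii).
(ii) and (iv) are both available; (ii) has the earlier label → (ii).
Now (iii) and (iv) have their prerequisites met. (iii) has the earlier label, so (iii) next.
(iv) is the only step now ready → (iv).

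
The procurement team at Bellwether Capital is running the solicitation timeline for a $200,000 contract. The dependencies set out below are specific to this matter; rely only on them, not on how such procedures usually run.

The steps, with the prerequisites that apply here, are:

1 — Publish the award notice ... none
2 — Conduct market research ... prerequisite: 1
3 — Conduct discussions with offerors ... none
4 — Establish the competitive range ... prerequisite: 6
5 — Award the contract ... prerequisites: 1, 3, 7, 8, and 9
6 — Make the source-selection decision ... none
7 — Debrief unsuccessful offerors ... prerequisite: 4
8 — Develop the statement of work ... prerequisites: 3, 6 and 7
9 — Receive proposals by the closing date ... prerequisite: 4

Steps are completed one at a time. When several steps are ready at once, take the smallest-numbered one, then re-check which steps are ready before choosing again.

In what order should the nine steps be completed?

1 2 3 6 4 7 8 9 5

1, 3 and 6 have no prerequisites; 1 has the earlier label, so 1 is first.
2 now also ready, so the ready set is {2, 3, 6}; 2 has the earlier label → 2.
Now 3 and 6 have their prerequisites met. 3 has the earlier label, so 3 next.
6 is the only step now ready → 6.
Next only 4 has its prerequisites met → 4.
Now 7 and 9 have their prerequisites met. 7 has the earlier label, so 7 next.
8 now also ready, so the ready set is {8, 9}; 8 has the earlier label → 8.
That leaves 9 as the only ready step → 9.
5 needed 1, 3, 7, 8 and 9, now all done → 5.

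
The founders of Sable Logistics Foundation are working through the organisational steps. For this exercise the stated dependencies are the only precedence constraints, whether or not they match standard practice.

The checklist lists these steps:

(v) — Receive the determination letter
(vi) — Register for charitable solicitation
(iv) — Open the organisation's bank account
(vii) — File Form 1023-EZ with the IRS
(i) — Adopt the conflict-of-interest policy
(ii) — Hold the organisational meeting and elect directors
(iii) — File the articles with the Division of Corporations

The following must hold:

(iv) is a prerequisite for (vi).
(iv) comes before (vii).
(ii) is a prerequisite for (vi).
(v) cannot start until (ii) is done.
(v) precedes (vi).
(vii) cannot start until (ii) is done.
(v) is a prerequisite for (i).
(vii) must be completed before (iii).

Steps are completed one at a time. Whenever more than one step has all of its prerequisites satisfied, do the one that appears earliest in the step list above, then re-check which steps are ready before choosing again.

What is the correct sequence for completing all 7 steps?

(iv), (ii), (v), (vi), (vii), (i), (iii)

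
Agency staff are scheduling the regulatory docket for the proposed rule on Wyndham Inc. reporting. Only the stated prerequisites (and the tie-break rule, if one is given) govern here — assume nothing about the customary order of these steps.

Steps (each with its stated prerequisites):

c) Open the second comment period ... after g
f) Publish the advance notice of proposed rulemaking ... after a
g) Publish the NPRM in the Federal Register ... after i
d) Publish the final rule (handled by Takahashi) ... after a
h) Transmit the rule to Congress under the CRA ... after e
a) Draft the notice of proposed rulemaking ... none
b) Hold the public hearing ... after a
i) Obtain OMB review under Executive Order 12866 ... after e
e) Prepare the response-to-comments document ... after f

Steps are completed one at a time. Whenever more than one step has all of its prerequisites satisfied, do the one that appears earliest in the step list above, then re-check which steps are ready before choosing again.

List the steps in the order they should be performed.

Only a has no prerequisites, so it is first.
Now f, d and b have their prerequisites met. f is listed earlier, so f next.
d, b and e are all available; d is listed earlier → d.
Ready: b and e. b is listed earlier → b.
e needed f, now all done → e.
Ready: h and i. h is listed earlier → h.
i is the only step now ready → i.
g needed i, now all done → g.
That leaves c as the only ready step → c.

a f d b e h i g c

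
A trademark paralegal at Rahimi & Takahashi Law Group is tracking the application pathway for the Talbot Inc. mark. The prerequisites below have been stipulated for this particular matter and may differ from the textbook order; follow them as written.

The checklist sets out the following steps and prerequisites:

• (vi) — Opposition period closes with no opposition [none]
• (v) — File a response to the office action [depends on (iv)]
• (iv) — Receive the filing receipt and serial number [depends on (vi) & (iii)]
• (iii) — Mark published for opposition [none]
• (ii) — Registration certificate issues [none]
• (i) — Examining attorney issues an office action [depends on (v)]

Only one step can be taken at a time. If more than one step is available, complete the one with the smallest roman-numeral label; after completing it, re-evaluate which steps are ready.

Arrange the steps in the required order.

Nothing is required for (ii), (iii) and (vi). (ii) has the earlier label → (ii) first.
(iii) and (vi) are both available; (iii) has the earlier label → (iii).
(vi) is the only step now ready → (vi).
(iv) is the only step now ready → (iv).
(v) needed (iv), now all done → (v).
(i) needed (v), now all done → (i).

(ii), (iii), (vi), (iv), (v), (i)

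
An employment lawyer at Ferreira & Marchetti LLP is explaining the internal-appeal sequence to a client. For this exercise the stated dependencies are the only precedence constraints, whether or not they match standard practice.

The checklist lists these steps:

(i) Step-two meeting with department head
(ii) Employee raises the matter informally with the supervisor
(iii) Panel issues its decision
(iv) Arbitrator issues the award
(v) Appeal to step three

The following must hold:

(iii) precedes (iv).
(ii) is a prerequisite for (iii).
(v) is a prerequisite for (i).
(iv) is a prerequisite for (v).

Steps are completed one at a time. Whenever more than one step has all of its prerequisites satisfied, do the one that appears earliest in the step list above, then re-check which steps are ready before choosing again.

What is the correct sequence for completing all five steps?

(ii), (iii), (iv), (v), (i)

(ii) has no prerequisites → (ii) first.
(iii) is the only step now ready → (iii).
Next only (iv) has its prerequisites met → (iv).
Next only (v) has its prerequisites met → (v).
(i) needed (v), now all done → (i).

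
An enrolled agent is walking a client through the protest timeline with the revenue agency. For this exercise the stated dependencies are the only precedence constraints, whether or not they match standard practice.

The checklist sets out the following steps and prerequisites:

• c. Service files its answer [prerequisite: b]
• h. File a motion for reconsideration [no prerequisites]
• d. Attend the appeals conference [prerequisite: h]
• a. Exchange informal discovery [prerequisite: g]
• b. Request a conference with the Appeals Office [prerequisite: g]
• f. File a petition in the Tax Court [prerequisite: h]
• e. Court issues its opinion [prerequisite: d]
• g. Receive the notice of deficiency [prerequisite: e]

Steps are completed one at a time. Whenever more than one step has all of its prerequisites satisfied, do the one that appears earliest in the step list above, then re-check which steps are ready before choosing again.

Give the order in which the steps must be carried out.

h → d → f → e → g → a → b → c

Only h has no prerequisites, so it is first.
Now d and f have their prerequisites met. d is listed earlier, so d next.
e now also ready, so the ready set is {f, e}; f is listed earlier → f.
e needed d, now all done → e.
Next only g has its prerequisites met → g.
a and b are both available; a is listed earlier → a.
Next only b has its prerequisites met → b.
That leaves c as the only ready step → c.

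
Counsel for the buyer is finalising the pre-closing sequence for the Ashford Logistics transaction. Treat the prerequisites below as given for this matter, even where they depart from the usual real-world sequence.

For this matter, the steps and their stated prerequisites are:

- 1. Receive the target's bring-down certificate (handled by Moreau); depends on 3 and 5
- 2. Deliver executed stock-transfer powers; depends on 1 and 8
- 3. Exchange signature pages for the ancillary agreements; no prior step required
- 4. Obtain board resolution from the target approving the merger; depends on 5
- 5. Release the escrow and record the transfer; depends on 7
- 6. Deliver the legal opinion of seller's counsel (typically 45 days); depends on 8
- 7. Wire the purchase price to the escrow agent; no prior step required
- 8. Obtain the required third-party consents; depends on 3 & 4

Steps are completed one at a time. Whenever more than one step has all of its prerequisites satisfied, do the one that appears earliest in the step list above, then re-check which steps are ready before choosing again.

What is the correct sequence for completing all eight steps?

3, 7, 5, 1, 4, 8, 2, 6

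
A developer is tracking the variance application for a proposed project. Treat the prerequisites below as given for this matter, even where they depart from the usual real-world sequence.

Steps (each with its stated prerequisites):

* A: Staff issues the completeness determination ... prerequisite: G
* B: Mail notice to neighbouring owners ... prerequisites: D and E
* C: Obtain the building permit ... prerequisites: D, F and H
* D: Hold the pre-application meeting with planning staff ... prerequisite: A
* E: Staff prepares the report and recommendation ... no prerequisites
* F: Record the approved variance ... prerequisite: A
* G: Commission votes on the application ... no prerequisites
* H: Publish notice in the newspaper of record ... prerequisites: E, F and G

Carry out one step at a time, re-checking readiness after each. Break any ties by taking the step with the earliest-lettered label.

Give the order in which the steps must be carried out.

Nothing is required for E and G. E has the earlier label → E first.
G is the only step now ready → G.
A needed G, now all done → A.
Now D and F have their prerequisites met. D has the earlier label, so D next.
B now also ready, so the ready set is {B, F}; B has the earlier label → B.
F is the only step now ready → F.
H needed E, F and G, now all done → H.
That leaves C as the only ready step → C.

E, G, A, D, B, F, H, C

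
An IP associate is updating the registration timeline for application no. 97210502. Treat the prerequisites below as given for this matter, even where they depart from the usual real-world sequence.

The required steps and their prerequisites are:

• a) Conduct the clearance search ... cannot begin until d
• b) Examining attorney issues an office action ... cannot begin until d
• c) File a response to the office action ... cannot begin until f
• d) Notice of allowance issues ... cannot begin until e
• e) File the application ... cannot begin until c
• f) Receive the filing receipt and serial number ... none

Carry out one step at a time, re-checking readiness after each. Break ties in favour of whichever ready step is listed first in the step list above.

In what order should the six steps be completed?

f c e d a b

f has no prerequisites → f first.
c needed f, now all done → c.
e is the only step now ready → e.
d is the only step now ready → d.
a and b are both available; a is listed earlier → a.
b needed d, now all done → b.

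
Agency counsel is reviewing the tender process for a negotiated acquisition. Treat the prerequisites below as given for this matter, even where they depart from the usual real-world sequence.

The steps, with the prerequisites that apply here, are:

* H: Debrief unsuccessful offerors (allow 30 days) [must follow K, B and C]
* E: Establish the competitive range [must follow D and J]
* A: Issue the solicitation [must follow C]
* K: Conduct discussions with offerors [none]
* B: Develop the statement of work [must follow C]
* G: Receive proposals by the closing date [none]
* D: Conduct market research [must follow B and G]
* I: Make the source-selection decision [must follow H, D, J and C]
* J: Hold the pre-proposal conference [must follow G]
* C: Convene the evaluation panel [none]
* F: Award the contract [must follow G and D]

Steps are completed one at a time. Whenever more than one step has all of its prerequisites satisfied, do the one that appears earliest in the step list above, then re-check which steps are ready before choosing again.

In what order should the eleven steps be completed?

K, G, J, C, A, B, H, D, E, I, F

K, G and C have no prerequisites; K is listed earlier, so K is first.
Ready: G and C. G is listed earlier → G.
J now also ready, so the ready set is {J, C}; J is listed earlier → J.
That leaves C as the only ready step → C.
Now A and B have their prerequisites met. A is listed earlier, so A next.
Next only B has its prerequisites met → B.
Ready: H and D. H is listed earlier → H.
That leaves D as the only ready step → D.
Ready: E, I and F. E is listed earlier → E.
I and F are both available; I is listed earlier → I.
Next only F has its prerequisites met → F.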